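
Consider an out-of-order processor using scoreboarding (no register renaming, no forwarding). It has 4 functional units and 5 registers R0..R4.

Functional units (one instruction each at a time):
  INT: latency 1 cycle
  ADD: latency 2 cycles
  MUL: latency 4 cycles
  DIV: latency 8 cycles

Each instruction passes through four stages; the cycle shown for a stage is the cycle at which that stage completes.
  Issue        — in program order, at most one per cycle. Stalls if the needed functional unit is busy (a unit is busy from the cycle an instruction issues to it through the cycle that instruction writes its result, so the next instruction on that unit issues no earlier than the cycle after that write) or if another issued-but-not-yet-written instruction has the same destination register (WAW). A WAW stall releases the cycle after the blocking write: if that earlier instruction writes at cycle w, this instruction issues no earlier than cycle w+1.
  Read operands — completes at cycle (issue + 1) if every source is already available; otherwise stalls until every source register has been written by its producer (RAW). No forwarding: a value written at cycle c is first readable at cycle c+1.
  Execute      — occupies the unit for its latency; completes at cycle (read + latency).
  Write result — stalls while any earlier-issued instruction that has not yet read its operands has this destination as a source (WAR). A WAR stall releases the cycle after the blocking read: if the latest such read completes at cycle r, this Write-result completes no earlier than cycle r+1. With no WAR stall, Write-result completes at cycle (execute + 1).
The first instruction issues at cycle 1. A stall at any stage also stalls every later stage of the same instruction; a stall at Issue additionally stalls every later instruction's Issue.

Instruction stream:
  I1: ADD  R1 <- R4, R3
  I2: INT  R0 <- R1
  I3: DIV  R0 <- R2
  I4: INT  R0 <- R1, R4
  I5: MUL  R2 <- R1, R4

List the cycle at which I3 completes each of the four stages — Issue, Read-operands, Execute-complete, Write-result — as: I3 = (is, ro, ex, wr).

t=1  I1 dispatched to ADD
t=2  I1 operands ready; I2 dispatched to INT
t=4  I1 complete
t=5  R1←I1
t=6  I2 operands ready
t=7  I2 complete
t=8  R0←I2
t=9  I3 dispatched to DIV
t=10  I3 operands ready
t=18  I3 complete
t=19  R0←I3
t=20  I4 dispatched to INT
t=21  I4 operands ready; I5 dispatched to MUL
t=22  I4 complete; I5 operands ready
t=23  R0←I4
t=26  I5 complete
t=27  R2←I5

I3 = (9, 10, 18, 19)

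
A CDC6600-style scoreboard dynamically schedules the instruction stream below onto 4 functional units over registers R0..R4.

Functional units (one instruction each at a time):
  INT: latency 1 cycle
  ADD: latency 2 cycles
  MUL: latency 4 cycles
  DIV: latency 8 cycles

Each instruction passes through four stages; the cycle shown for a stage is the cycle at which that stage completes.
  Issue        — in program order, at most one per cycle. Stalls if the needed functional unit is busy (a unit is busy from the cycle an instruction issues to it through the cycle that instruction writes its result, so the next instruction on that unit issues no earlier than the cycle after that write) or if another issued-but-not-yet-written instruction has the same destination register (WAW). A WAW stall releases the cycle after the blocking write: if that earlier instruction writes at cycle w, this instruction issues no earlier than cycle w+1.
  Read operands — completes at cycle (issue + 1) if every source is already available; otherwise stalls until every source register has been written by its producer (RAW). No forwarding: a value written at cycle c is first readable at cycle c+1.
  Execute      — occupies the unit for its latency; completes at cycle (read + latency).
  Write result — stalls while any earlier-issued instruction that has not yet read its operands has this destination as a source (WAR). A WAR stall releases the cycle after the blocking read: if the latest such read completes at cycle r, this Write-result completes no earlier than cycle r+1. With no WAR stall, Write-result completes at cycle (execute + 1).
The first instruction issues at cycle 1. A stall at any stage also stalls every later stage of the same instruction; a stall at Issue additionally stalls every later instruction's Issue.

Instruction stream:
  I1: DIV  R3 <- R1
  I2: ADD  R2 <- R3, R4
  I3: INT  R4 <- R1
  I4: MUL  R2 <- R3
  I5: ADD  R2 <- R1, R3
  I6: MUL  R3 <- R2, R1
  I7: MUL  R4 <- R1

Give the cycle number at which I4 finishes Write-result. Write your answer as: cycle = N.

1) issue 1, read 2, done 10, write 11
2) issue 2, read 12, done 14, write 15  <RAW R3: wait I1 write@11>
3) issue 3, read 4, done 5, write 13  <WAR R4: wait I2 read@12>
4) issue 16, read 17, done 21, write 22  <WAW R2: wait I2 write@15>
5) issue 23, read 24, done 26, write 27  <WAW R2: wait I4 write@22>
6) issue 24, read 28, done 32, write 33  <RAW R2: wait I5 write@27>
7) issue 34, read 35, done 39, write 40  <struct: MUL busy until I6 writes@33>

cycle = 22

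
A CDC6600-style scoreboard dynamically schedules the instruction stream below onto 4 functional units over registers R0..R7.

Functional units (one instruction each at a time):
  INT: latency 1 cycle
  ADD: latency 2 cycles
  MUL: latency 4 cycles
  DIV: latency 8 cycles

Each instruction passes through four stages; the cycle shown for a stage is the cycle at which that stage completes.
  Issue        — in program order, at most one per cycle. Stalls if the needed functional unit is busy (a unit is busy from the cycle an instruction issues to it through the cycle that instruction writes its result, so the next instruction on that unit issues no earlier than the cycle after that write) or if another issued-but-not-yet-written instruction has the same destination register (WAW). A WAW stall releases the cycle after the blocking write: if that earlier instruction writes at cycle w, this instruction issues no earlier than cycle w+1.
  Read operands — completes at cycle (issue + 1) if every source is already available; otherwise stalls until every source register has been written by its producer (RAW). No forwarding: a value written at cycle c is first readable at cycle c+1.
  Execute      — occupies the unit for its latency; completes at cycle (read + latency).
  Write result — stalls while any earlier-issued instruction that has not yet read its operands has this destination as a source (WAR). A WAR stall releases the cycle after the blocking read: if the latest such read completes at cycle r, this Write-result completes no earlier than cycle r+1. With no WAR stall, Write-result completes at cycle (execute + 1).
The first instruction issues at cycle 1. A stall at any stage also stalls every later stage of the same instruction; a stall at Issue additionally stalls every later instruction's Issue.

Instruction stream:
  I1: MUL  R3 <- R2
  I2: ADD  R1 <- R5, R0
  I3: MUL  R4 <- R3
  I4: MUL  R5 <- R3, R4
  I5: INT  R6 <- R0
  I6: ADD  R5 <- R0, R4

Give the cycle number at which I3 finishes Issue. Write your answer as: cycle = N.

cycle = 8

[1] I1 issues→MUL
[2] I1 reads, I2 issues→ADD
[3] I2 reads
[5] I2 exec-done
[6] I1 exec-done, I2 writes R1
[7] I1 writes R3
[8] I3 issues→MUL
[9] I3 reads
[13] I3 exec-done
[14] I3 writes R4
[15] I4 issues→MUL
[16] I4 reads, I5 issues→INT
[17] I5 reads
[18] I5 exec-done
[19] I5 writes R6
[20] I4 exec-done
[21] I4 writes R5
[22] I6 issues→ADD
[23] I6 reads
[25] I6 exec-done
[26] I6 writes R5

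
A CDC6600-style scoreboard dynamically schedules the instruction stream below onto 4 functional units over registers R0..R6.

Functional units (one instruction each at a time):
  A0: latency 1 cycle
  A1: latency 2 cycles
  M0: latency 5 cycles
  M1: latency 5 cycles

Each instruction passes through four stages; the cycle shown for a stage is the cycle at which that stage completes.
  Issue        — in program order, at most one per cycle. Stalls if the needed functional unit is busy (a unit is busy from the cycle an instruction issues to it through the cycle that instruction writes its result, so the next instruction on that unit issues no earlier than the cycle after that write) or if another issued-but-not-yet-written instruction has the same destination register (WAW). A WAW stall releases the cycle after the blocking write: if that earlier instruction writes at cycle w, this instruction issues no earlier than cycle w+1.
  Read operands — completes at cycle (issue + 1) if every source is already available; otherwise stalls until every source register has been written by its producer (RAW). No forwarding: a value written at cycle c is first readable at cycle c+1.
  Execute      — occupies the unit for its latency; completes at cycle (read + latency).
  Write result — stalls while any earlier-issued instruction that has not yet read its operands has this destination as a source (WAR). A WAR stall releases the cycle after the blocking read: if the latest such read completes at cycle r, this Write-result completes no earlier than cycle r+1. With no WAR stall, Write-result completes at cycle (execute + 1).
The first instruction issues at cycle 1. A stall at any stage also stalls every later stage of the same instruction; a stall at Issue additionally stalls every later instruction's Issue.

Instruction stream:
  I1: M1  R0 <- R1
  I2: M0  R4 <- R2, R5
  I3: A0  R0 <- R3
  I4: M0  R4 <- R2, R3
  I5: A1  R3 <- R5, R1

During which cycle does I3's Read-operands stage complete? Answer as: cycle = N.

cycle = 10

[1] I1 dispatched to M1
[2] I1 operands ready · I2 dispatched to M0
[3] I2 operands ready
[7] I1 complete
[8] R0←I1 · I2 complete
[9] R4←I2 · I3 dispatched to A0
[10] I3 operands ready · I4 dispatched to M0
[11] I3 complete · I4 operands ready · I5 dispatched to A1
[12] R0←I3 · I5 operands ready
[14] I5 complete
[15] R3←I5
[16] I4 complete
[17] R4←I4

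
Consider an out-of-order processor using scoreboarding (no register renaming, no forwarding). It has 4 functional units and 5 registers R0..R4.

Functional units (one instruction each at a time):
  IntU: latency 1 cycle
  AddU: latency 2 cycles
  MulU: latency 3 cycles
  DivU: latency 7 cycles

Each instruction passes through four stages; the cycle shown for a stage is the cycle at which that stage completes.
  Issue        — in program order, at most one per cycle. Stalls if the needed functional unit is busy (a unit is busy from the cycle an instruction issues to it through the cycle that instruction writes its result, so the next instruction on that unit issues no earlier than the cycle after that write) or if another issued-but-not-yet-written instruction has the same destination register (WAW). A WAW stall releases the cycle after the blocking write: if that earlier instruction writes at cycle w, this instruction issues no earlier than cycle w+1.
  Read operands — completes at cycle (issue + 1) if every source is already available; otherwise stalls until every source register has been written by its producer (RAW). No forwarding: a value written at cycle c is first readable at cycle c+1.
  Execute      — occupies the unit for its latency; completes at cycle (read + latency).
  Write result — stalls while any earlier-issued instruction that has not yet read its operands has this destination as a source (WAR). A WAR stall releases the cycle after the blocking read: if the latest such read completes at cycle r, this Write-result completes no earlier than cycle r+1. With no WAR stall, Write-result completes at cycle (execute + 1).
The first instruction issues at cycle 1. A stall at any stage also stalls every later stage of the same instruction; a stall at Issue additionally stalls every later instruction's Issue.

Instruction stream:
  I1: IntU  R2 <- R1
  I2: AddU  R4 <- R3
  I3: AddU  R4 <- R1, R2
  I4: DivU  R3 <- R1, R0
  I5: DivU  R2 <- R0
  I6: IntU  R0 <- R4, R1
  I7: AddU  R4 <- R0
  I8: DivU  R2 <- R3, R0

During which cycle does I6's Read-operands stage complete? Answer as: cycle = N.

t=1  I1→IntU
t=2  I1 RO; I2→AddU
t=3  I1 EX; I2 RO
t=4  I1 WR R2
t=5  I2 EX
t=6  I2 WR R4
t=7  I3→AddU
t=8  I3 RO; I4→DivU
t=9  I4 RO
t=10  I3 EX
t=11  I3 WR R4
t=16  I4 EX
t=17  I4 WR R3
t=18  I5→DivU
t=19  I5 RO; I6→IntU
t=20  I6 RO; I7→AddU
t=21  I6 EX
t=22  I6 WR R0
t=23  I7 RO
t=25  I7 EX
t=26  I5 EX; I7 WR R4
t=27  I5 WR R2
t=28  I8→DivU
t=29  I8 RO
t=36  I8 EX
t=37  I8 WR R2

cycle = 20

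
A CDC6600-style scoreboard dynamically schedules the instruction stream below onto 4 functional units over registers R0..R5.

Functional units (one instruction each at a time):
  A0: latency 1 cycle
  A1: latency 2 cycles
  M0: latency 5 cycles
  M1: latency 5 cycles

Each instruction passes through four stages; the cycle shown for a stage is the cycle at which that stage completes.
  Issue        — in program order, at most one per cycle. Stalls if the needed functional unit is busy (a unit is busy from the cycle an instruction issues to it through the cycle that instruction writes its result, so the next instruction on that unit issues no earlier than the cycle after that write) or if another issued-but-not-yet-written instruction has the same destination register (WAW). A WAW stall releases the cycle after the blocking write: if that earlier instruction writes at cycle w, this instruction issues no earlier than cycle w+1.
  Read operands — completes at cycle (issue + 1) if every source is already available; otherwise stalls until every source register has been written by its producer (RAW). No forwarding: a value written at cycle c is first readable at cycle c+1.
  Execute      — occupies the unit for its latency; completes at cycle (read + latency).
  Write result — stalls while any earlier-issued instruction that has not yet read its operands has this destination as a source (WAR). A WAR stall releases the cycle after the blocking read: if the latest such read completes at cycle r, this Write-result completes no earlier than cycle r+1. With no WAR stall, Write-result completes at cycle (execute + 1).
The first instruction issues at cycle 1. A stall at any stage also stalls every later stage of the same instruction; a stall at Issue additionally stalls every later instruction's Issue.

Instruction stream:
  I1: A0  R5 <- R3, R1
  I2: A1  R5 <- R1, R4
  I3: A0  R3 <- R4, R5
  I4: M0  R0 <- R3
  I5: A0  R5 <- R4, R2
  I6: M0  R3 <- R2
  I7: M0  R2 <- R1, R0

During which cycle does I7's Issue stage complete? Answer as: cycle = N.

t=1  I1→A0
t=2  I1 RO
t=3  I1 EX
t=4  I1 WR R5
t=5  I2→A1
t=6  I2 RO, I3→A0
t=7  I4→M0
t=8  I2 EX
t=9  I2 WR R5
t=10  I3 RO
t=11  I3 EX
t=12  I3 WR R3
t=13  I4 RO, I5→A0
t=14  I5 RO
t=15  I5 EX
t=16  I5 WR R5
t=18  I4 EX
t=19  I4 WR R0
t=20  I6→M0
t=21  I6 RO
t=26  I6 EX
t=27  I6 WR R3
t=28  I7→M0
t=29  I7 RO
t=34  I7 EX
t=35  I7 WR R2

cycle = 28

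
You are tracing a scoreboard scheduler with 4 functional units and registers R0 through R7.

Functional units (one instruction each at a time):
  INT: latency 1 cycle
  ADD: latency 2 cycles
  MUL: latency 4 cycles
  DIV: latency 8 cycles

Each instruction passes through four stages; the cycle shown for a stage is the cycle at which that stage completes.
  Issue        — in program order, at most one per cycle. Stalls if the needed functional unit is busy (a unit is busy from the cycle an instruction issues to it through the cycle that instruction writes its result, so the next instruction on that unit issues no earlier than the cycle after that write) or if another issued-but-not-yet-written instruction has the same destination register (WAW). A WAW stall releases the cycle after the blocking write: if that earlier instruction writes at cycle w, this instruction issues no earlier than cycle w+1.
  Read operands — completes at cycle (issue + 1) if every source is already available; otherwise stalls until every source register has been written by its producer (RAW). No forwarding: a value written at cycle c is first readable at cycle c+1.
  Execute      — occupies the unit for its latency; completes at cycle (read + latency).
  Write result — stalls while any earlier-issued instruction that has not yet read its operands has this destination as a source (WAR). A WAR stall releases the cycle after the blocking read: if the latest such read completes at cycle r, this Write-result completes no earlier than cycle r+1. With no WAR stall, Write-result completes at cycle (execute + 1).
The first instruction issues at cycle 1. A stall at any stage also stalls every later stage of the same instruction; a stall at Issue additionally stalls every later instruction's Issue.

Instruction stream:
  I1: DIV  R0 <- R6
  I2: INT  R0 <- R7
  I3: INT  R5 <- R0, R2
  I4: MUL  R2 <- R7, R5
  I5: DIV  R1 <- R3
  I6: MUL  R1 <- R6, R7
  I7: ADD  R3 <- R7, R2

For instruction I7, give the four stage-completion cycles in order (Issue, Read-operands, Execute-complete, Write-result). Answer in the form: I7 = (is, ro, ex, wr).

1) issue 1, read 2, done 10, write 11
2) issue 12, read 13, done 14, write 15  <WAW R0: wait I1 write@11>
3) issue 16, read 17, done 18, write 19  <struct: INT busy until I2 writes@15>
4) issue 17, read 20, done 24, write 25  <RAW R5: wait I3 write@19>
5) issue 18, read 19, done 27, write 28
6) issue 29, read 30, done 34, write 35  <WAW R1: wait I5 write@28>
7) issue 30, read 31, done 33, write 34

I7 = (30, 31, 33, 34)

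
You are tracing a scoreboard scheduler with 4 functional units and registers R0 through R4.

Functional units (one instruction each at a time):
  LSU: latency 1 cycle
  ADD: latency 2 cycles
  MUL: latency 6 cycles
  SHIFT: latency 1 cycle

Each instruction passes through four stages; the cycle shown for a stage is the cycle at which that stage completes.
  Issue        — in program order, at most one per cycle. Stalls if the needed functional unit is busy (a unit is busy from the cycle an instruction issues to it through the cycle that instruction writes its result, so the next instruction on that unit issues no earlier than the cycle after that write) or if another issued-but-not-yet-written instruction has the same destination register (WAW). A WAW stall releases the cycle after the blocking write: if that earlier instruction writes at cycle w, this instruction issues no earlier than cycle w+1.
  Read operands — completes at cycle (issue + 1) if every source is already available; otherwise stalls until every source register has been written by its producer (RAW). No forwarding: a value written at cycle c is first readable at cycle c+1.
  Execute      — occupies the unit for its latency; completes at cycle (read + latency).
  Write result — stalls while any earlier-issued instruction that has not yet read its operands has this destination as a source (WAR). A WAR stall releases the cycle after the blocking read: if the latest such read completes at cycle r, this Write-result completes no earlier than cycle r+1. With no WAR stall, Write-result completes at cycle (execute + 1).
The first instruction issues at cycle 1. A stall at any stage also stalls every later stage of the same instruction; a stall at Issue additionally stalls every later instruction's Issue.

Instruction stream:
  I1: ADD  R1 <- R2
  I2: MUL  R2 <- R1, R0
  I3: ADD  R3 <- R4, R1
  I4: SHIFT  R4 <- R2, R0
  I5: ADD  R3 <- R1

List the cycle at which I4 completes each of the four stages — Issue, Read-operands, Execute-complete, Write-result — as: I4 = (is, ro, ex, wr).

I4 = (7, 14, 15, 16)

cycle 1: I1 issues→ADD
cycle 2: I1 reads | I2 issues→MUL
cycle 4: I1 exec-done
cycle 5: I1 writes R1
cycle 6: I2 reads | I3 issues→ADD
cycle 7: I3 reads | I4 issues→SHIFT
cycle 9: I3 exec-done
cycle 10: I3 writes R3
cycle 11: I5 issues→ADD
cycle 12: I2 exec-done | I5 reads
cycle 13: I2 writes R2
cycle 14: I4 reads | I5 exec-done
cycle 15: I4 exec-done | I5 writes R3
cycle 16: I4 writes R4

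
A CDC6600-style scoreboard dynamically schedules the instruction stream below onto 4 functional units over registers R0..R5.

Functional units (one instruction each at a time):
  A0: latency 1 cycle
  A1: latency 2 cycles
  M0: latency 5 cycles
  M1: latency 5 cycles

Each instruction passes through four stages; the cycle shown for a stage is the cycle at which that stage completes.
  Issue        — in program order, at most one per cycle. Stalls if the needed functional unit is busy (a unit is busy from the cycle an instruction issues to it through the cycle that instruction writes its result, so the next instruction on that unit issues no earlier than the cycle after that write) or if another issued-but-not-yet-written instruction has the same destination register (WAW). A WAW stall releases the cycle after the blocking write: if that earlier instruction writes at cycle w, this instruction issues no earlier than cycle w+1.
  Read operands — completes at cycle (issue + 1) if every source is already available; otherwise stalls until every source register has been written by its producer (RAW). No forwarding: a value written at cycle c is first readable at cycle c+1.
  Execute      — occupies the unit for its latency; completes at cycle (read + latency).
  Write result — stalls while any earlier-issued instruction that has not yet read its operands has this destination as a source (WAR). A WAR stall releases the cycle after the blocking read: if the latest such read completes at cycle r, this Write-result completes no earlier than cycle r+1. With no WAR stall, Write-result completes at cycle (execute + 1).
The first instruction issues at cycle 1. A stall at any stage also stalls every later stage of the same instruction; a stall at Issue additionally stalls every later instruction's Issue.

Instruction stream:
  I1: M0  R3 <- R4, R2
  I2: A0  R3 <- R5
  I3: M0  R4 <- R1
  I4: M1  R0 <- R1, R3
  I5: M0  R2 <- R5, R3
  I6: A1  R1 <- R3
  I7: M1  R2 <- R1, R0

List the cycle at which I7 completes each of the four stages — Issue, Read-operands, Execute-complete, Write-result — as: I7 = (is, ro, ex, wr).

I7 = (26, 27, 32, 33)

c1: issue I1 (M0)
c2: I1 read-ops
c7: I1 finished on M0
c8: I1→R3
c9: issue I2 (A0)
c10: I2 read-ops | issue I3 (M0)
c11: I2 finished on A0 | I3 read-ops | issue I4 (M1)
c12: I2→R3
c13: I4 read-ops
c16: I3 finished on M0
c17: I3→R4
c18: I4 finished on M1 | issue I5 (M0)
c19: I4→R0 | I5 read-ops | issue I6 (A1)
c20: I6 read-ops
c22: I6 finished on A1
c23: I6→R1
c24: I5 finished on M0
c25: I5→R2
c26: issue I7 (M1)
c27: I7 read-ops
c32: I7 finished on M1
c33: I7→R2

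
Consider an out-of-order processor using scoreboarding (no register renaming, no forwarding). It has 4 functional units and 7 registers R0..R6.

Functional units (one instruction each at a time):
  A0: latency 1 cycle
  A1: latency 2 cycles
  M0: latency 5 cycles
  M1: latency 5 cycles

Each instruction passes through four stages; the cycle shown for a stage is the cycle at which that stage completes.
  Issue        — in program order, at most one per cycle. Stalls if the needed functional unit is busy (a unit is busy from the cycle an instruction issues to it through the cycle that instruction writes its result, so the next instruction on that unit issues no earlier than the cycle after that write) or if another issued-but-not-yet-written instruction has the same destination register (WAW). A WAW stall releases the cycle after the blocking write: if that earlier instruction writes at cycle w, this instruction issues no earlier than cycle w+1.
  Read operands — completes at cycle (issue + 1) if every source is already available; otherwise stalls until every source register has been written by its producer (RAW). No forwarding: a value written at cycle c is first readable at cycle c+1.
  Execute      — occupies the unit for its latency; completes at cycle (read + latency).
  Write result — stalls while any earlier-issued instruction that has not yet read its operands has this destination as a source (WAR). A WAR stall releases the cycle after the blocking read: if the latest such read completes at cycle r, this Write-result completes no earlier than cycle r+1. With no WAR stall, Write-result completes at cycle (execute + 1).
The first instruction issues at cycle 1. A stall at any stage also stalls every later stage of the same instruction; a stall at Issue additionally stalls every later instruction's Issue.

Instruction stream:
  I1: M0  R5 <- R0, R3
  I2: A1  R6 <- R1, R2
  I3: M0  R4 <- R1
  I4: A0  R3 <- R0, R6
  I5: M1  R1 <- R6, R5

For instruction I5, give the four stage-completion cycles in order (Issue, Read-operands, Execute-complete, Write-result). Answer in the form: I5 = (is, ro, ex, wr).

[I1] 1/2/7/8
[I2] 2/3/5/6
[I3] 9/10/15/16  (struct: M0 busy until I1 writes@8)
[I4] 10/11/12/13
[I5] 11/12/17/18

I5 = (11, 12, 17, 18)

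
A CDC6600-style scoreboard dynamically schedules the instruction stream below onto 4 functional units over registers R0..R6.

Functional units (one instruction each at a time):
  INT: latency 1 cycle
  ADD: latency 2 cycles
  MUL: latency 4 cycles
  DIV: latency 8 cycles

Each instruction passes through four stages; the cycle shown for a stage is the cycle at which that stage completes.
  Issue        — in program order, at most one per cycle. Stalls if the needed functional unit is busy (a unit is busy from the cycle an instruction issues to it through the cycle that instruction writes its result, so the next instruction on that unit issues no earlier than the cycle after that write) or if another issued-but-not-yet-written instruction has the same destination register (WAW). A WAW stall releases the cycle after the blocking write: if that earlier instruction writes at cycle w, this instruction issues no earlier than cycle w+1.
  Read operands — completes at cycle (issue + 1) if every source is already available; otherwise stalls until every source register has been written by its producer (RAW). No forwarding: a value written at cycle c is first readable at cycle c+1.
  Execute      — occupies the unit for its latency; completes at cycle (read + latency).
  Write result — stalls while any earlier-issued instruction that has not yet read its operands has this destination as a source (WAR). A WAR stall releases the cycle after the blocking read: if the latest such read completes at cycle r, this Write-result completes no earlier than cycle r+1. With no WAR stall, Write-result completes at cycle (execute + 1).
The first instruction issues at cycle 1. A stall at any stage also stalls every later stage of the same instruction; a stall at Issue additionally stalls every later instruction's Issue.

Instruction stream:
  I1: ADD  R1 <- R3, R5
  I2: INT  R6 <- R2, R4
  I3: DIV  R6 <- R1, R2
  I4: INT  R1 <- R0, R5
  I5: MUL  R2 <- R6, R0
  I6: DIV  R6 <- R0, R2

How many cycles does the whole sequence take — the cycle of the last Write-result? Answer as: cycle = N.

cycle = 32

c1: I1 dispatched to ADD
c2: I1 operands ready | I2 dispatched to INT
c3: I2 operands ready
c4: I1 complete | I2 complete
c5: R1←I1 | R6←I2
c6: I3 dispatched to DIV
c7: I3 operands ready | I4 dispatched to INT
c8: I4 operands ready | I5 dispatched to MUL
c9: I4 complete
c10: R1←I4
c15: I3 complete
c16: R6←I3
c17: I5 operands ready | I6 dispatched to DIV
c21: I5 complete
c22: R2←I5
c23: I6 operands ready
c31: I6 complete
c32: R6←I6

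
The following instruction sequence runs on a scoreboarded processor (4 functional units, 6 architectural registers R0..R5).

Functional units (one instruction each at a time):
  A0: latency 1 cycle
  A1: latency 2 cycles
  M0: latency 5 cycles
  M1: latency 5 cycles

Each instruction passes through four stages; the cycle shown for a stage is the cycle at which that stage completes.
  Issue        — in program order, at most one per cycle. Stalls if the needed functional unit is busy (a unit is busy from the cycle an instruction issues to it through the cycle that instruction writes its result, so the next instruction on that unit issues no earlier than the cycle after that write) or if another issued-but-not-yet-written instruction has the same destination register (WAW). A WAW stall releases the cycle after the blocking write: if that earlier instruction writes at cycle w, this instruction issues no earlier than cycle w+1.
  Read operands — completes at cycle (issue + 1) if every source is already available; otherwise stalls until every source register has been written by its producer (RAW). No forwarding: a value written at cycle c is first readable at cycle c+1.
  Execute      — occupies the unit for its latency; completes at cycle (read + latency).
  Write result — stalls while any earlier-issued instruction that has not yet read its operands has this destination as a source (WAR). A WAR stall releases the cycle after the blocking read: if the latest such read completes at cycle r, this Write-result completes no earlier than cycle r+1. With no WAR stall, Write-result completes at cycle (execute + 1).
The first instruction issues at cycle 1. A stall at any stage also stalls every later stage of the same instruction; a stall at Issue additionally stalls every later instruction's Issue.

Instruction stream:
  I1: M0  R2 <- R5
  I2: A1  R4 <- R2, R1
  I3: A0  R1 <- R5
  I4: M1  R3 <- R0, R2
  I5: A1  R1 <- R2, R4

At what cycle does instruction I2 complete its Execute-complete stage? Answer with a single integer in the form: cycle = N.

c1: issue I1 (M0)
c2: I1 read-ops; issue I2 (A1)
c3: issue I3 (A0)
c4: I3 read-ops; issue I4 (M1)
c5: I3 finished on A0
c7: I1 finished on M0
c8: I1→R2
c9: I2 read-ops; I4 read-ops
c10: I3→R1
c11: I2 finished on A1
c12: I2→R4
c13: issue I5 (A1)
c14: I4 finished on M1; I5 read-ops
c15: I4→R3
c16: I5 finished on A1
c17: I5→R1

cycle = 11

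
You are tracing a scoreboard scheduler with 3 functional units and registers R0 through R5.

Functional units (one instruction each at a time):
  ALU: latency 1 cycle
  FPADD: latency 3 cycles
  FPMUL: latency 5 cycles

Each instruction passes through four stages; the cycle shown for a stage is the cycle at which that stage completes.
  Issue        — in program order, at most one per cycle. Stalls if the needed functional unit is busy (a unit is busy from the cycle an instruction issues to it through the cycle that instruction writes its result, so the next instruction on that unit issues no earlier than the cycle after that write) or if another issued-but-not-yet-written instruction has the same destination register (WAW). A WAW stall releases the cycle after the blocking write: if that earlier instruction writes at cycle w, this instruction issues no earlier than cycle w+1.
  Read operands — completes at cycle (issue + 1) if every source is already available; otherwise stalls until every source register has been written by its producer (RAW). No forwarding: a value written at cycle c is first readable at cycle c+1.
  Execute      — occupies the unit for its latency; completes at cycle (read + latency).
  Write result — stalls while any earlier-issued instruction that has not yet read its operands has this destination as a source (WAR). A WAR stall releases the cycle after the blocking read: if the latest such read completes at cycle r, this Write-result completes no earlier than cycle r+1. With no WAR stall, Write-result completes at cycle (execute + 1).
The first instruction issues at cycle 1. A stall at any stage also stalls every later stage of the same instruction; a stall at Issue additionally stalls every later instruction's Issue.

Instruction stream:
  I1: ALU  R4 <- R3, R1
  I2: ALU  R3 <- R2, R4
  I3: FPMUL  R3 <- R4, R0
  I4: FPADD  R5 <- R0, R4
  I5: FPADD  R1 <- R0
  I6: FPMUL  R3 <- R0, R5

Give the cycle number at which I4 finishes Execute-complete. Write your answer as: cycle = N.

cycle = 14

[1] I1 dispatched to ALU
[2] I1 operands ready
[3] I1 complete
[4] R4←I1
[5] I2 dispatched to ALU
[6] I2 operands ready
[7] I2 complete
[8] R3←I2
[9] I3 dispatched to FPMUL
[10] I3 operands ready, I4 dispatched to FPADD
[11] I4 operands ready
[14] I4 complete
[15] I3 complete, R5←I4
[16] R3←I3, I5 dispatched to FPADD
[17] I5 operands ready, I6 dispatched to FPMUL
[18] I6 operands ready
[20] I5 complete
[21] R1←I5
[23] I6 complete
[24] R3←I6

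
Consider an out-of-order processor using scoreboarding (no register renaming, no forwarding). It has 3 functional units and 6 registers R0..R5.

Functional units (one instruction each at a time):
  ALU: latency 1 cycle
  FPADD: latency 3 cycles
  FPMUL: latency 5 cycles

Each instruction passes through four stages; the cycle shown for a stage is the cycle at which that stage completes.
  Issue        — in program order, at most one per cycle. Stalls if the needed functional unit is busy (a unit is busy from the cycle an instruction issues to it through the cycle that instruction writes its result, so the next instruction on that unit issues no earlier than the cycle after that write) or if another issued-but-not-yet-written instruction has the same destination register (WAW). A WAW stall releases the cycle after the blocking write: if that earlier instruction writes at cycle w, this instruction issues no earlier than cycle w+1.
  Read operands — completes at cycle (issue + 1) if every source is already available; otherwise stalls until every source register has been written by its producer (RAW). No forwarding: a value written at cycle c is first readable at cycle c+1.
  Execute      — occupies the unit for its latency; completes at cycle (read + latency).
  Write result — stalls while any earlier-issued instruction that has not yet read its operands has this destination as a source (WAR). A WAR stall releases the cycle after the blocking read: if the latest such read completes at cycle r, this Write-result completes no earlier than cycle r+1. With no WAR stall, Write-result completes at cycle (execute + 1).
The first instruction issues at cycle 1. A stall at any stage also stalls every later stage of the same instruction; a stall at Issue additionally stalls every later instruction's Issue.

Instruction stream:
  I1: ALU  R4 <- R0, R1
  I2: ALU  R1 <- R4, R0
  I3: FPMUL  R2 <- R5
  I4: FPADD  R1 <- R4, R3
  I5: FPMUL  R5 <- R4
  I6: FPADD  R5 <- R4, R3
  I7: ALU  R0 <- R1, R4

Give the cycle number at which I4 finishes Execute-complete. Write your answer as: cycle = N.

cycle = 13

I1 -> (1, 2, 3, 4)
I2 -> (5, 6, 7, 8)  // struct: ALU busy until I1 writes@4
I3 -> (6, 7, 12, 13)
I4 -> (9, 10, 13, 14)  // WAW R1: wait I2 write@8
I5 -> (14, 15, 20, 21)  // struct: FPMUL busy until I3 writes@13
I6 -> (22, 23, 26, 27)  // WAW R5: wait I5 write@21
I7 -> (23, 24, 25, 26)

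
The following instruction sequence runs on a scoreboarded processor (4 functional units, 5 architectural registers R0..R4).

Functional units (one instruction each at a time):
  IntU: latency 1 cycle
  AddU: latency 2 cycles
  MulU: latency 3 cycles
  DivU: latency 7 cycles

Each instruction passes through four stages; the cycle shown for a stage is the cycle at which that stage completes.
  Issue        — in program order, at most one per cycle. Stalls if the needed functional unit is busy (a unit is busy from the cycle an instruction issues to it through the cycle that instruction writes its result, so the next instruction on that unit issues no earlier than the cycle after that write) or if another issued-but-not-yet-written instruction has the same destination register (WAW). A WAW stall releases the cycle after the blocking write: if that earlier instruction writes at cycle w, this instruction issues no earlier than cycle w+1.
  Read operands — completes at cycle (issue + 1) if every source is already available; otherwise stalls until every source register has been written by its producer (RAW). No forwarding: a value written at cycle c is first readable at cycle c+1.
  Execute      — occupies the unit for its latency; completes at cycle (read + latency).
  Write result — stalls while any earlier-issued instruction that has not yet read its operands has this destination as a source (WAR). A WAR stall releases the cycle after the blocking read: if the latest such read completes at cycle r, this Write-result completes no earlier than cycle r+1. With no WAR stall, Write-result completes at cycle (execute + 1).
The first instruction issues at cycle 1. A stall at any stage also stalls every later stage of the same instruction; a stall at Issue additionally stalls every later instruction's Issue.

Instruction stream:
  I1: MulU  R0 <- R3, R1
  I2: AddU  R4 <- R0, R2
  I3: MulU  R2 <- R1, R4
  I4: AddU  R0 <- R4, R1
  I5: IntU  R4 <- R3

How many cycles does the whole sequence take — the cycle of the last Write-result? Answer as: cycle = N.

cycle = 15

I1 -> (1, 2, 5, 6)
I2 -> (2, 7, 9, 10)  // RAW R0: wait I1 write@6
I3 -> (7, 11, 14, 15)  // struct: MulU busy until I1 writes@6, RAW R4: wait I2 write@10
I4 -> (11, 12, 14, 15)  // struct: AddU busy until I2 writes@10
I5 -> (12, 13, 14, 15)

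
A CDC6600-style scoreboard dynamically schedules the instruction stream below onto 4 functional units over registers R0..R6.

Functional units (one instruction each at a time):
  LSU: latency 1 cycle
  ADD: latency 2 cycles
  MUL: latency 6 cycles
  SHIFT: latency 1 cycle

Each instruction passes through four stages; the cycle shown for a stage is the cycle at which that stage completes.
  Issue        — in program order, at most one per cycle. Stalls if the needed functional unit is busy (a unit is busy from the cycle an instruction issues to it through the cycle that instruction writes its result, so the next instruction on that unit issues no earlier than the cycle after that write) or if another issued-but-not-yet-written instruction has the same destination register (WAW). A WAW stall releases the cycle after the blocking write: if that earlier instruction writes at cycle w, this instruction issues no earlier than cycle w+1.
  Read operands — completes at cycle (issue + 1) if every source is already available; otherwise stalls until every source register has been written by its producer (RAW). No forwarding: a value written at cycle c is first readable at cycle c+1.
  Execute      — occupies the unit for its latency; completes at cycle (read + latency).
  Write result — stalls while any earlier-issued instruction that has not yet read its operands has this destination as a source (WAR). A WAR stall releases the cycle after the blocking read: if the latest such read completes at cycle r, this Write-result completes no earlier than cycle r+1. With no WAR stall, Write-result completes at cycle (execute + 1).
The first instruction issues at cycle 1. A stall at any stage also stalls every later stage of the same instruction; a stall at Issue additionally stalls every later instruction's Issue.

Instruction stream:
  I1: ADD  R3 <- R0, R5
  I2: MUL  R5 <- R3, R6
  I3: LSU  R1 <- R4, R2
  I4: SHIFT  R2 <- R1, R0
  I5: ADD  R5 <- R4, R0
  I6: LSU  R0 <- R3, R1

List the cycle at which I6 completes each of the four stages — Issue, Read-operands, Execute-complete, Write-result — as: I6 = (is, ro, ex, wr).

[1] I1 dispatched to ADD
[2] I1 operands ready, I2 dispatched to MUL
[3] I3 dispatched to LSU
[4] I1 complete, I3 operands ready, I4 dispatched to SHIFT
[5] R3←I1, I3 complete
[6] I2 operands ready, R1←I3
[7] I4 operands ready
[8] I4 complete
[9] R2←I4
[12] I2 complete
[13] R5←I2
[14] I5 dispatched to ADD
[15] I5 operands ready, I6 dispatched to LSU
[16] I6 operands ready
[17] I5 complete, I6 complete
[18] R5←I5, R0←I6

I6 = (15, 16, 17, 18)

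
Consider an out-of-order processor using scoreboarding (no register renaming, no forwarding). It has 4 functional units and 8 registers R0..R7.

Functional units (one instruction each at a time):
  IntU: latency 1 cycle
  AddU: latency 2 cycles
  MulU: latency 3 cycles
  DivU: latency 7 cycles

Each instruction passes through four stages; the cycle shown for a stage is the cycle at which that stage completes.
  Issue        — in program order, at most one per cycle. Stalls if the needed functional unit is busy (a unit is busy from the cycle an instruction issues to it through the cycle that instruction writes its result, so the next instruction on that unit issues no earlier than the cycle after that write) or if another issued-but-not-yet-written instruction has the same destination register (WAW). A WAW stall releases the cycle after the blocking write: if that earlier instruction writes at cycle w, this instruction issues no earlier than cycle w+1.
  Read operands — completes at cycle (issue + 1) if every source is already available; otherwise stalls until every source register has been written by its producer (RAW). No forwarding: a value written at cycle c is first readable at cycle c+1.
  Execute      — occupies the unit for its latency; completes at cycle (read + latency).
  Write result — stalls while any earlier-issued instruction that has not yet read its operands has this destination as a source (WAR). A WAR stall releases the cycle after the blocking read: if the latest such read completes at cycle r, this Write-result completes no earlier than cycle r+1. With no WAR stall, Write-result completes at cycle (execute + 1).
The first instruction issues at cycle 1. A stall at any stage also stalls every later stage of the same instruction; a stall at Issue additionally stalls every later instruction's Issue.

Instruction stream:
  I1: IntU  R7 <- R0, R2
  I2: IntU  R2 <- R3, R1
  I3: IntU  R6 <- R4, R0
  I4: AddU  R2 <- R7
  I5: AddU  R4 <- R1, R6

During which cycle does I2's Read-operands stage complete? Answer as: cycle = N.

cycle = 6

I1 -> (1, 2, 3, 4)
I2 -> (5, 6, 7, 8)  // struct: IntU busy until I1 writes@4
I3 -> (9, 10, 11, 12)  // struct: IntU busy until I2 writes@8
I4 -> (10, 11, 13, 14)
I5 -> (15, 16, 18, 19)  // struct: AddU busy until I4 writes@14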